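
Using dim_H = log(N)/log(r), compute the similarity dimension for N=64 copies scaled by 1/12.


For a self-similar set with N copies scaled by 1/r:
dim_H = log(N)/log(r) = log(64)/log(12)
= 4.158883/2.484907
= 1.673658


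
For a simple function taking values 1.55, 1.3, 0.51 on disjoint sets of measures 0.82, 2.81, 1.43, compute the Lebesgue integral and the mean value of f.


Step 1: Integral = sum(value_i * measure_i)
= 1.55*0.82 + 1.3*2.81 + 0.51*1.43
= 1.271 + 3.653 + 0.7293
= 5.6533
Step 2: Total measure of domain = 0.82 + 2.81 + 1.43 = 5.06
Step 3: Average value = 5.6533 / 5.06 = 1.117253


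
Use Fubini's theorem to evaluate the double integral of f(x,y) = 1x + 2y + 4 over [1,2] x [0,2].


By Fubini, integrate in x first, then y.
Step 1: Fix y, integrate over x in [1,2]:
  integral(1x + 2y + 4, x=1..2)
  = 1*(2^2 - 1^2)/2 + (2y + 4)*(2 - 1)
  = 1.5 + (2y + 4)*1
  = 1.5 + 2y + 4
  = 5.5 + 2y
Step 2: Integrate over y in [0,2]:
  integral(5.5 + 2y, y=0..2)
  = 5.5*2 + 2*(2^2 - 0^2)/2
  = 11 + 4
  = 15


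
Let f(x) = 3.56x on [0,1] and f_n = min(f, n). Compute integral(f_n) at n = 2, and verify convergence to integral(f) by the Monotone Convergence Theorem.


f(x) = 3.56x on [0,1]; f_n(x) = min(3.56x, n). At n = 2:
Step 1: f(x) reaches 2 at x = 2/3.56 = 0.561798
Step 2: integral(f_2) = integral(3.56x, 0, 0.561798) + integral(2, 0.561798, 1)
       = 3.56*0.561798^2/2 + 2*(1 - 0.561798)
       = 0.561798 + 0.876404
       = 1.438202
Step 3: As n -> infinity, f_n increases to f, so by MCT integral(f_n) -> integral(f) = 3.56/2 = 1.78.
Convergence: integral(f_2) = 1.438202 -> 1.78 as n -> infinity


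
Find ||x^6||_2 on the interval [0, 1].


Step 1: ||f||_2 = (integral_0^1 |x^6|^2 dx)^(1/2)
     = (integral_0^1 x^12 dx)^(1/2)
Step 2: integral_0^1 x^12 dx = [x^13/(13)] from 0 to 1 = 1^13/13
     = 1/13 = 0.076923
Step 3: ||f||_2 = (0.076923)^(1/2) = 0.27735


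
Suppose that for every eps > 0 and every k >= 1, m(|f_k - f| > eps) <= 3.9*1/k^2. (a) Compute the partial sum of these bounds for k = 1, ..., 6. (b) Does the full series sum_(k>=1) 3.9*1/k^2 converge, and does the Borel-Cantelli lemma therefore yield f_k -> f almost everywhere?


Step 1: List the terms 3.9*1/k^2 for k = 1 to 6:
  k=1: 3.9
  k=2: 0.975
  k=3: 0.433333
  k=4: 0.24375
  k=5: 0.156
  k=6: 0.108333
Step 2: Partial sum = 3.9 + 0.975 + 0.433333 + 0.24375 + 0.156 + 0.108333
     = 5.816417
Step 3: The full series sum_(k>=1) 3.9*1/k^2 converges (p-series with p = 2 > 1; a constant multiple of a convergent series converges).
Step 4: Fix eps > 0. Since sum_k m(|f_k - f| > eps) < infinity, the Borel-Cantelli lemma gives
        m(limsup_k {|f_k - f| > eps}) = 0, i.e. for a.e. x, |f_k(x) - f(x)| <= eps for all large k.
        Applying this with eps = 1/j for j = 1, 2, ... and intersecting the countably many full-measure sets,
        for a.e. x we get limsup_k |f_k(x) - f(x)| <= 1/j for every j, hence f_k -> f almost everywhere.
Conclusion: series converges; Borel-Cantelli yields f_k -> f a.e.


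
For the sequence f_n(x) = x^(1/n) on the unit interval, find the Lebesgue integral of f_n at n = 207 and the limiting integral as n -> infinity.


At n = 207: f_207(x) = x^(1/207).
Step 1: integral(x^(1/207), 0, 1) = [x^(1/207+1) / (1/207+1)] from 0 to 1
     = 1 / (1/207 + 1) = 1 / ((207+1)/207) = 207/(207+1)
     = 207/208 = 0.995192
Step 2: As n -> infinity, f_n(x) = x^(1/n) -> 1 for x in (0,1], and f_n is increasing in n.
By MCT, lim_n integral(f_n) = integral(lim_n f_n) = integral(1, 0, 1) = 1.
Step 3: Verify convergence: 207/208 = 0.995192 -> 1


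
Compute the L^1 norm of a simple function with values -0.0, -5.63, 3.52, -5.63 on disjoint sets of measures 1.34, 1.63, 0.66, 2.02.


Step 1: Compute |f_i|^1 for each value:
  |-0.0|^1 = 0.0
  |-5.63|^1 = 5.63
  |3.52|^1 = 3.52
  |-5.63|^1 = 5.63
Step 2: Multiply by measures and sum:
  0.0 * 1.34 = 0.0
  5.63 * 1.63 = 9.1769
  3.52 * 0.66 = 2.3232
  5.63 * 2.02 = 11.3726
Sum = 0.0 + 9.1769 + 2.3232 + 11.3726 = 22.8727
Step 3: Take the p-th root:
||f||_1 = (22.8727)^(1/1) = 22.8727


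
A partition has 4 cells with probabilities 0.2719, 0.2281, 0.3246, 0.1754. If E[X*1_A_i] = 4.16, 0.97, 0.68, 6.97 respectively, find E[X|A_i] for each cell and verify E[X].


For each cell A_i: E[X|A_i] = E[X*1_A_i] / P(A_i)
Step 1: E[X|A_1] = 4.16 / 0.2719 = 15.299743
Step 2: E[X|A_2] = 0.97 / 0.2281 = 4.252521
Step 3: E[X|A_3] = 0.68 / 0.3246 = 2.094886
Step 4: E[X|A_4] = 6.97 / 0.1754 = 39.737742
Verification: E[X] = sum E[X*1_A_i] = 4.16 + 0.97 + 0.68 + 6.97 = 12.78


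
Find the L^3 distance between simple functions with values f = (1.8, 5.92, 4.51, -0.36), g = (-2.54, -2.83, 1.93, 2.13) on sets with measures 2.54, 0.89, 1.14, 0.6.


Step 1: Compute differences f_i - g_i:
  1.8 - -2.54 = 4.34
  5.92 - -2.83 = 8.75
  4.51 - 1.93 = 2.58
  -0.36 - 2.13 = -2.49
Step 2: Compute |diff|^3 * measure for each set:
  |4.34|^3 * 2.54 = 81.746504 * 2.54 = 207.63612
  |8.75|^3 * 0.89 = 669.921875 * 0.89 = 596.230469
  |2.58|^3 * 1.14 = 17.173512 * 1.14 = 19.577804
  |-2.49|^3 * 0.6 = 15.438249 * 0.6 = 9.262949
Step 3: Sum = 832.707342
Step 4: ||f-g||_3 = (832.707342)^(1/3) = 9.408003


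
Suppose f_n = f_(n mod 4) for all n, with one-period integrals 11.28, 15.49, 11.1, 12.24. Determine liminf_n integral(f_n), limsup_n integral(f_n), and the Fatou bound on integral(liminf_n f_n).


The sequence (integral(f_n)) is periodic with period 4, repeating the values 11.28, 15.49, 11.1, 12.24 indefinitely.
Step 1: For a periodic sequence, every tail (a_m, a_(m+1), ...) contains all 4 period values infinitely often.
Step 2: Hence inf of every tail = min of the period values = min(11.28, 15.49, 11.1, 12.24) = 11.1.
        liminf_n integral(f_n) = sup over m of (inf of tail from m) = 11.1.
Step 3: Similarly sup of every tail = max of the period values = 15.49.
        limsup_n integral(f_n) = 15.49.
Step 4: Fatou's lemma: integral(liminf_n f_n) <= liminf_n integral(f_n) = 11.1.
        So the integral of the pointwise liminf is at most 11.1.


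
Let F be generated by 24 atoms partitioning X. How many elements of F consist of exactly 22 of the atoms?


Each element of F is a union of some subset of the 24 atoms.
Elements that are unions of exactly 22 atoms correspond to 22-element subsets of the 24 atoms.
Count = C(24, 22) = 24! / (22! * 2!) = 276.


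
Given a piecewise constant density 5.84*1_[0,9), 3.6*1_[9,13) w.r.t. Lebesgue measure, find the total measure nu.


Integrate each piece of the Radon-Nikodym derivative:
Step 1: integral_0^9 5.84 dx = 5.84*(9-0) = 5.84*9 = 52.56
Step 2: integral_9^13 3.6 dx = 3.6*(13-9) = 3.6*4 = 14.4
Total: 52.56 + 14.4 = 66.96


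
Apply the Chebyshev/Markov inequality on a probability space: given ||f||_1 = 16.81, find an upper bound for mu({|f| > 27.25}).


Chebyshev/Markov inequality: mu(|f| > eps) <= (||f||_p / eps)^p
Step 1: ||f||_1 / eps = 16.81 / 27.25 = 0.616881
Step 2: Raise to power p = 1:
  (0.616881)^1 = 0.616881
Step 3: Therefore mu(|f| > 27.25) <= 0.616881


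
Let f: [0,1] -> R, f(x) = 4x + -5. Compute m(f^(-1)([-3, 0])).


f^(-1)([-3, 0]) = {x : -3 <= 4x + -5 <= 0}
Solving: (-3 - -5)/4 <= x <= (0 - -5)/4
= [0.5, 1.25]
Intersecting with [0,1]: [0.5, 1]
Measure = 1 - 0.5 = 0.5


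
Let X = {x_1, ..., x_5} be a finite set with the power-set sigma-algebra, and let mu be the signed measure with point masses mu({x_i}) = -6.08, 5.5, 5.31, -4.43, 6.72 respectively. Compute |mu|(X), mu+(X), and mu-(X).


Step 1: Every measurable set is a union of atoms (the cells / points), so a Hahn decomposition is
  obtained by grouping atoms by sign: P = union of atoms with mu > 0, N = union of the remaining atoms.
  Atoms in P (indices): 2, 3, 5;  atoms in N (indices): 1, 4
  Positive values: 5.5, 5.31, 6.72
  Negative values: -6.08, -4.43
Step 2: mu+(X) = mu(P) = sum of positive atom values = 17.53
Step 3: mu-(X) = -mu(N) = sum of |negative atom values| = 10.51
Step 4: |mu|(X) = mu+(X) + mu-(X) = 17.53 + 10.51 = 28.04


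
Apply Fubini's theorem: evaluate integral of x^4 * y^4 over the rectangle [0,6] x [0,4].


By Fubini's theorem, the double integral factors as a product of single integrals:
Step 1: integral_0^6 x^4 dx = [x^5/5] from 0 to 6
     = 6^5/5 = 1555.2
Step 2: integral_0^4 y^4 dy = [y^5/5] from 0 to 4
     = 4^5/5 = 204.8
Step 3: Double integral = 1555.2 * 204.8 = 318504.96


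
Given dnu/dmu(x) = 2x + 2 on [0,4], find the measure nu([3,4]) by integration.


nu(A) = integral_A (dnu/dmu) dmu = integral_3^4 (2x + 2) dx
Step 1: Antiderivative F(x) = (2/2)x^2 + 2x
Step 2: F(4) = (2/2)*4^2 + 2*4 = 16 + 8 = 24
Step 3: F(3) = (2/2)*3^2 + 2*3 = 9 + 6 = 15
Step 4: nu([3,4]) = F(4) - F(3) = 24 - 15 = 9


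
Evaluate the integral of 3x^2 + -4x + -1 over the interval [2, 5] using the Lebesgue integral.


The Lebesgue integral of a Riemann-integrable function agrees with the Riemann integral.
Antiderivative F(x) = (3/3)x^3 + (-4/2)x^2 + -1x
F(5) = (3/3)*5^3 + (-4/2)*5^2 + -1*5
     = (3/3)*125 + (-4/2)*25 + -1*5
     = 125 + -50 + -5
     = 70
F(2) = -2
Integral = F(5) - F(2) = 70 - -2 = 72


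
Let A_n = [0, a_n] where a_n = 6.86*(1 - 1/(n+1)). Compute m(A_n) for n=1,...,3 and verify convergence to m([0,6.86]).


By continuity of measure from below: if A_n increases to A, then m(A_n) -> m(A).
Here A = [0, 6.86], so m(A) = 6.86
Step 1: a_1 = 6.86*(1 - 1/2) = 3.43, m(A_1) = 3.43
Step 2: a_2 = 6.86*(1 - 1/3) = 4.5733, m(A_2) = 4.5733
Step 3: a_3 = 6.86*(1 - 1/4) = 5.145, m(A_3) = 5.145
Limit: m(A_n) -> m([0,6.86]) = 6.86


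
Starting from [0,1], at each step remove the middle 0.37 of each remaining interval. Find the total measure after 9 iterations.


Step 1: At each step, fraction remaining = 1 - 0.37 = 0.63
Step 2: After 9 steps, measure = (0.63)^9
Result = 0.015634


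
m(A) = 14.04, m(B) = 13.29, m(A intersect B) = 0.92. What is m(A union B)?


By inclusion-exclusion: m(A u B) = m(A) + m(B) - m(A n B)
= 14.04 + 13.29 - 0.92
= 26.41


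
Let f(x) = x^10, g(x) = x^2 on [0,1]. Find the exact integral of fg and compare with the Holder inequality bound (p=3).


Step 1: Exact integral of f*g = integral(x^12, 0, 1) = 1/13
     = 0.076923
Step 2: Holder bound with p=3, q=1.5:
  ||f||_p = (integral x^30 dx)^(1/3) = (1/31)^(1/3) = 0.318331
  ||g||_q = (integral x^3 dx)^(1/1.5) = (1/4)^(1/1.5) = 0.39685
Step 3: Holder bound = ||f||_p * ||g||_q = 0.318331 * 0.39685 = 0.12633
Verification: 0.076923 <= 0.12633 (Holder holds)


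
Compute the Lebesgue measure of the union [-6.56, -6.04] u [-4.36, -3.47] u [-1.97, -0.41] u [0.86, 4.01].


For pairwise disjoint intervals, m(union) = sum of lengths.
= (-6.04 - -6.56) + (-3.47 - -4.36) + (-0.41 - -1.97) + (4.01 - 0.86)
= 0.52 + 0.89 + 1.56 + 3.15
= 6.12


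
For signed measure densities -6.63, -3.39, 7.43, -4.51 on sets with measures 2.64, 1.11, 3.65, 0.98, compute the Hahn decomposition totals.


Step 1: Compute signed measure on each set:
  Set 1: -6.63 * 2.64 = -17.5032
  Set 2: -3.39 * 1.11 = -3.7629
  Set 3: 7.43 * 3.65 = 27.1195
  Set 4: -4.51 * 0.98 = -4.4198
Step 2: Total signed measure = (-17.5032) + (-3.7629) + (27.1195) + (-4.4198)
     = 1.4336
Step 3: Positive part mu+(X) = sum of positive contributions = 27.1195
Step 4: Negative part mu-(X) = |sum of negative contributions| = 25.6859


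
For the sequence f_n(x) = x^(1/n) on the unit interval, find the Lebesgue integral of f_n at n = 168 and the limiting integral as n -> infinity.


At n = 168: f_168(x) = x^(1/168).
Step 1: integral(x^(1/168), 0, 1) = [x^(1/168+1) / (1/168+1)] from 0 to 1
     = 1 / (1/168 + 1) = 1 / ((168+1)/168) = 168/(168+1)
     = 168/169 = 0.994083
Step 2: As n -> infinity, f_n(x) = x^(1/n) -> 1 for x in (0,1], and f_n is increasing in n.
By MCT, lim_n integral(f_n) = integral(lim_n f_n) = integral(1, 0, 1) = 1.
Step 3: Verify convergence: 168/169 = 0.994083 -> 1


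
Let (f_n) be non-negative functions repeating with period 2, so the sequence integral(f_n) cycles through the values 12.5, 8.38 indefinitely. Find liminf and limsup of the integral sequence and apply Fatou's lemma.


The sequence (integral(f_n)) is periodic with period 2, repeating the values 12.5, 8.38 indefinitely.
Step 1: For a periodic sequence, every tail (a_m, a_(m+1), ...) contains all 2 period values infinitely often.
Step 2: Hence inf of every tail = min of the period values = min(12.5, 8.38) = 8.38.
        liminf_n integral(f_n) = sup over m of (inf of tail from m) = 8.38.
Step 3: Similarly sup of every tail = max of the period values = 12.5.
        limsup_n integral(f_n) = 12.5.
Step 4: Fatou's lemma: integral(liminf_n f_n) <= liminf_n integral(f_n) = 8.38.
        So the integral of the pointwise liminf is at most 8.38.


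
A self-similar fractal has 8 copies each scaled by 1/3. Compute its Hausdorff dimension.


For a self-similar set with N copies scaled by 1/r:
dim_H = log(N)/log(r) = log(8)/log(3)
= 2.079442/1.098612
= 1.892789


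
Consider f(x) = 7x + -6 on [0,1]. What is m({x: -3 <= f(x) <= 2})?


f^(-1)([-3, 2]) = {x : -3 <= 7x + -6 <= 2}
Solving: (-3 - -6)/7 <= x <= (2 - -6)/7
= [0.428571, 1.142857]
Intersecting with [0,1]: [0.428571, 1]
Measure = 1 - 0.428571 = 0.571429


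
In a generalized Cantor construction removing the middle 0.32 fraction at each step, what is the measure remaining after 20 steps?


Step 1: At each step, fraction remaining = 1 - 0.32 = 0.68
Step 2: After 20 steps, measure = (0.68)^20
Result = 4.468670e-04


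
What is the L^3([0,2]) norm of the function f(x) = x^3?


Step 1: ||f||_3 = (integral_0^2 |x^3|^3 dx)^(1/3)
     = (integral_0^2 x^9 dx)^(1/3)
Step 2: integral_0^2 x^9 dx = [x^10/(10)] from 0 to 2 = 2^10/10
     = 1024/10 = 102.4
Step 3: ||f||_3 = (102.4)^(1/3) = 4.678428


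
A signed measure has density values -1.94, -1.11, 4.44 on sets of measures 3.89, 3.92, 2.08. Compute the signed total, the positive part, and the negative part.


Step 1: Compute signed measure on each set:
  Set 1: -1.94 * 3.89 = -7.5466
  Set 2: -1.11 * 3.92 = -4.3512
  Set 3: 4.44 * 2.08 = 9.2352
Step 2: Total signed measure = (-7.5466) + (-4.3512) + (9.2352)
     = -2.6626
Step 3: Positive part mu+(X) = sum of positive contributions = 9.2352
Step 4: Negative part mu-(X) = |sum of negative contributions| = 11.8978


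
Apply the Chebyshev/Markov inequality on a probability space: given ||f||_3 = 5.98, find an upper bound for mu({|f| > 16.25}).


Chebyshev/Markov inequality: mu(|f| > eps) <= (||f||_p / eps)^p
Step 1: ||f||_3 / eps = 5.98 / 16.25 = 0.368
Step 2: Raise to power p = 3:
  (0.368)^3 = 0.049836
Step 3: Therefore mu(|f| > 16.25) <= 0.049836


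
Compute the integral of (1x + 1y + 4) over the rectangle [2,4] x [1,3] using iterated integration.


By Fubini, integrate in x first, then y.
Step 1: Fix y, integrate over x in [2,4]:
  integral(1x + 1y + 4, x=2..4)
  = 1*(4^2 - 2^2)/2 + (1y + 4)*(4 - 2)
  = 6 + (1y + 4)*2
  = 6 + 2y + 8
  = 14 + 2y
Step 2: Integrate over y in [1,3]:
  integral(14 + 2y, y=1..3)
  = 14*2 + 2*(3^2 - 1^2)/2
  = 28 + 8
  = 36


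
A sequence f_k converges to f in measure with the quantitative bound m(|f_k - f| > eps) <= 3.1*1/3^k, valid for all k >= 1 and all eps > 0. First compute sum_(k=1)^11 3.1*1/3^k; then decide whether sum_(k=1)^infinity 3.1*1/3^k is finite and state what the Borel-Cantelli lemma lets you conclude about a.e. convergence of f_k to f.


Step 1: List the terms 3.1*1/3^k for k = 1 to 11:
  k=1: 1.033333
  k=2: 0.344444
  k=3: 0.114815
  k=4: 0.038272
  k=5: 0.012757
  k=6: 0.004252
  k=7: 0.001417
  k=8: 4.724889e-04
  k=9: 1.574963e-04
  k=10: 5.249877e-05
  k=11: 1.749959e-05
Step 2: Partial sum = 1.033333 + 0.344444 + 0.114815 + 0.038272 + 0.012757 + 0.004252 + 0.001417 + 4.724889e-04 + 1.574963e-04 + 5.249877e-05 + 1.749959e-05
     = 1.549991
Step 3: The full series sum_(k>=1) 3.1*1/3^k converges (geometric series with ratio 1/3 < 1; a constant multiple of a convergent series converges).
Step 4: Fix eps > 0. Since sum_k m(|f_k - f| > eps) < infinity, the Borel-Cantelli lemma gives
        m(limsup_k {|f_k - f| > eps}) = 0, i.e. for a.e. x, |f_k(x) - f(x)| <= eps for all large k.
        Applying this with eps = 1/j for j = 1, 2, ... and intersecting the countably many full-measure sets,
        for a.e. x we get limsup_k |f_k(x) - f(x)| <= 1/j for every j, hence f_k -> f almost everywhere.
Conclusion: series converges; Borel-Cantelli yields f_k -> f a.e.


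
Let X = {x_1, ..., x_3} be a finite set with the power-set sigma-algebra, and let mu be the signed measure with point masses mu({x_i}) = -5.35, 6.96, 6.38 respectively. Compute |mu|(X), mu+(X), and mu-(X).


Step 1: Every measurable set is a union of atoms (the cells / points), so a Hahn decomposition is
  obtained by grouping atoms by sign: P = union of atoms with mu > 0, N = union of the remaining atoms.
  Atoms in P (indices): 2, 3;  atoms in N (indices): 1
  Positive values: 6.96, 6.38
  Negative values: -5.35
Step 2: mu+(X) = mu(P) = sum of positive atom values = 13.34
Step 3: mu-(X) = -mu(N) = sum of |negative atom values| = 5.35
Step 4: |mu|(X) = mu+(X) + mu-(X) = 13.34 + 5.35 = 18.69


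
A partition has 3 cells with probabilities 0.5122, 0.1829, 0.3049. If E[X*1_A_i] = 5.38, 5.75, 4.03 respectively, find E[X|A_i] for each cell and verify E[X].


For each cell A_i: E[X|A_i] = E[X*1_A_i] / P(A_i)
Step 1: E[X|A_1] = 5.38 / 0.5122 = 10.503709
Step 2: E[X|A_2] = 5.75 / 0.1829 = 31.437944
Step 3: E[X|A_3] = 4.03 / 0.3049 = 13.217448
Verification: E[X] = sum E[X*1_A_i] = 5.38 + 5.75 + 4.03 = 15.16


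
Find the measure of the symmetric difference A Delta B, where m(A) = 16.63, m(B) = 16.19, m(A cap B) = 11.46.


m(A Delta B) = m(A) + m(B) - 2*m(A n B)
= 16.63 + 16.19 - 2*11.46
= 16.63 + 16.19 - 22.92
= 9.9


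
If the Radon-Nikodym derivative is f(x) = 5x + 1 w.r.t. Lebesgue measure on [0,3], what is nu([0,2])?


nu(A) = integral_A (dnu/dmu) dmu = integral_0^2 (5x + 1) dx
Step 1: Antiderivative F(x) = (5/2)x^2 + 1x
Step 2: F(2) = (5/2)*2^2 + 1*2 = 10 + 2 = 12
Step 3: F(0) = (5/2)*0^2 + 1*0 = 0.0 + 0 = 0.0
Step 4: nu([0,2]) = F(2) - F(0) = 12 - 0.0 = 12


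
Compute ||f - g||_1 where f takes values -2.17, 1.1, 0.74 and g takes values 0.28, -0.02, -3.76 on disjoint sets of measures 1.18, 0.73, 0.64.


Step 1: Compute differences f_i - g_i:
  -2.17 - 0.28 = -2.45
  1.1 - -0.02 = 1.12
  0.74 - -3.76 = 4.5
Step 2: Compute |diff|^1 * measure for each set:
  |-2.45|^1 * 1.18 = 2.45 * 1.18 = 2.891
  |1.12|^1 * 0.73 = 1.12 * 0.73 = 0.8176
  |4.5|^1 * 0.64 = 4.5 * 0.64 = 2.88
Step 3: Sum = 6.5886
Step 4: ||f-g||_1 = (6.5886)^(1/1) = 6.5886


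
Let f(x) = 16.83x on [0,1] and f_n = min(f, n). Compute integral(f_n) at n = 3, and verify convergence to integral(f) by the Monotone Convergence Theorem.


f(x) = 16.83x on [0,1]; f_n(x) = min(16.83x, n). At n = 3:
Step 1: f(x) reaches 3 at x = 3/16.83 = 0.178253
Step 2: integral(f_3) = integral(16.83x, 0, 0.178253) + integral(3, 0.178253, 1)
       = 16.83*0.178253^2/2 + 3*(1 - 0.178253)
       = 0.26738 + 2.465241
       = 2.73262
Step 3: As n -> infinity, f_n increases to f, so by MCT integral(f_n) -> integral(f) = 16.83/2 = 8.415.
Convergence: integral(f_3) = 2.73262 -> 8.415 as n -> infinity


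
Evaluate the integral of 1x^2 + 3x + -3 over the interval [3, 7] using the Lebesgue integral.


The Lebesgue integral of a Riemann-integrable function agrees with the Riemann integral.
Antiderivative F(x) = (1/3)x^3 + (3/2)x^2 + -3x
F(7) = (1/3)*7^3 + (3/2)*7^2 + -3*7
     = (1/3)*343 + (3/2)*49 + -3*7
     = 114.333333 + 73.5 + -21
     = 166.833333
F(3) = 13.5
Integral = F(7) - F(3) = 166.833333 - 13.5 = 153.333333


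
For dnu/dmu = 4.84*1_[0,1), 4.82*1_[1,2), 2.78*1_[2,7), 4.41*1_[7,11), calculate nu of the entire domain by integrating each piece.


Integrate each piece of the Radon-Nikodym derivative:
Step 1: integral_0^1 4.84 dx = 4.84*(1-0) = 4.84*1 = 4.84
Step 2: integral_1^2 4.82 dx = 4.82*(2-1) = 4.82*1 = 4.82
Step 3: integral_2^7 2.78 dx = 2.78*(7-2) = 2.78*5 = 13.9
Step 4: integral_7^11 4.41 dx = 4.41*(11-7) = 4.41*4 = 17.64
Total: 4.84 + 4.82 + 13.9 + 17.64 = 41.2


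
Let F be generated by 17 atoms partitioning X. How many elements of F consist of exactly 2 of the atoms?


Each element of F is a union of some subset of the 17 atoms.
Elements that are unions of exactly 2 atoms correspond to 2-element subsets of the 17 atoms.
Count = C(17, 2) = 17! / (2! * 15!) = 136.


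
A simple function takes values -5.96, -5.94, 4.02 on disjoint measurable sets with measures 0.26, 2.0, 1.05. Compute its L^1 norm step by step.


Step 1: Compute |f_i|^1 for each value:
  |-5.96|^1 = 5.96
  |-5.94|^1 = 5.94
  |4.02|^1 = 4.02
Step 2: Multiply by measures and sum:
  5.96 * 0.26 = 1.5496
  5.94 * 2.0 = 11.88
  4.02 * 1.05 = 4.221
Sum = 1.5496 + 11.88 + 4.221 = 17.6506
Step 3: Take the p-th root:
||f||_1 = (17.6506)^(1/1) = 17.6506


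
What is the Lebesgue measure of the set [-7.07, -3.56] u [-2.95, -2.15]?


For pairwise disjoint intervals, m(union) = sum of lengths.
= (-3.56 - -7.07) + (-2.15 - -2.95)
= 3.51 + 0.8
= 4.31


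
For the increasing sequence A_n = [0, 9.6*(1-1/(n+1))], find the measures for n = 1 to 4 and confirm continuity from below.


By continuity of measure from below: if A_n increases to A, then m(A_n) -> m(A).
Here A = [0, 9.6], so m(A) = 9.6
Step 1: a_1 = 9.6*(1 - 1/2) = 4.8, m(A_1) = 4.8
Step 2: a_2 = 9.6*(1 - 1/3) = 6.4, m(A_2) = 6.4
Step 3: a_3 = 9.6*(1 - 1/4) = 7.2, m(A_3) = 7.2
Step 4: a_4 = 9.6*(1 - 1/5) = 7.68, m(A_4) = 7.68
Limit: m(A_n) -> m([0,9.6]) = 9.6


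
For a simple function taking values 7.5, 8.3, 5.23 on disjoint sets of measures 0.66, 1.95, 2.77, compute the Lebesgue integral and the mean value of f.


Step 1: Integral = sum(value_i * measure_i)
= 7.5*0.66 + 8.3*1.95 + 5.23*2.77
= 4.95 + 16.185 + 14.4871
= 35.6221
Step 2: Total measure of domain = 0.66 + 1.95 + 2.77 = 5.38
Step 3: Average value = 35.6221 / 5.38 = 6.621208


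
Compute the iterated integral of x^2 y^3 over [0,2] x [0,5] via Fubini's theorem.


By Fubini's theorem, the double integral factors as a product of single integrals:
Step 1: integral_0^2 x^2 dx = [x^3/3] from 0 to 2
     = 2^3/3 = 2.666667
Step 2: integral_0^5 y^3 dy = [y^4/4] from 0 to 5
     = 5^4/4 = 156.25
Step 3: Double integral = 2.666667 * 156.25 = 416.666667


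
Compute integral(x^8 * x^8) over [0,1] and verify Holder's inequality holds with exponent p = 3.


Step 1: Exact integral of f*g = integral(x^16, 0, 1) = 1/17
     = 0.058824
Step 2: Holder bound with p=3, q=1.5:
  ||f||_p = (integral x^24 dx)^(1/3) = (1/25)^(1/3) = 0.341995
  ||g||_q = (integral x^12 dx)^(1/1.5) = (1/13)^(1/1.5) = 0.180872
Step 3: Holder bound = ||f||_p * ||g||_q = 0.341995 * 0.180872 = 0.061857
Verification: 0.058824 <= 0.061857 (Holder holds)


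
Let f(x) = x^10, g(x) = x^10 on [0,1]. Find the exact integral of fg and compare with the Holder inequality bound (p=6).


Step 1: Exact integral of f*g = integral(x^20, 0, 1) = 1/21
     = 0.047619
Step 2: Holder bound with p=6, q=1.2:
  ||f||_p = (integral x^60 dx)^(1/6) = (1/61)^(1/6) = 0.504017
  ||g||_q = (integral x^12 dx)^(1/1.2) = (1/13)^(1/1.2) = 0.117954
Step 3: Holder bound = ||f||_p * ||g||_q = 0.504017 * 0.117954 = 0.059451
Verification: 0.047619 <= 0.059451 (Holder holds)


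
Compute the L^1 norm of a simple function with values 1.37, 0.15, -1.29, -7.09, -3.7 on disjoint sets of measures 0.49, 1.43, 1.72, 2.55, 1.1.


Step 1: Compute |f_i|^1 for each value:
  |1.37|^1 = 1.37
  |0.15|^1 = 0.15
  |-1.29|^1 = 1.29
  |-7.09|^1 = 7.09
  |-3.7|^1 = 3.7
Step 2: Multiply by measures and sum:
  1.37 * 0.49 = 0.6713
  0.15 * 1.43 = 0.2145
  1.29 * 1.72 = 2.2188
  7.09 * 2.55 = 18.0795
  3.7 * 1.1 = 4.07
Sum = 0.6713 + 0.2145 + 2.2188 + 18.0795 + 4.07 = 25.2541
Step 3: Take the p-th root:
||f||_1 = (25.2541)^(1/1) = 25.2541


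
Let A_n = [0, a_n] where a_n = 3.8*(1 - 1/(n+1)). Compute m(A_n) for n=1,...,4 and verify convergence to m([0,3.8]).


By continuity of measure from below: if A_n increases to A, then m(A_n) -> m(A).
Here A = [0, 3.8], so m(A) = 3.8
Step 1: a_1 = 3.8*(1 - 1/2) = 1.9, m(A_1) = 1.9
Step 2: a_2 = 3.8*(1 - 1/3) = 2.5333, m(A_2) = 2.5333
Step 3: a_3 = 3.8*(1 - 1/4) = 2.85, m(A_3) = 2.85
Step 4: a_4 = 3.8*(1 - 1/5) = 3.04, m(A_4) = 3.04
Limit: m(A_n) -> m([0,3.8]) = 3.8


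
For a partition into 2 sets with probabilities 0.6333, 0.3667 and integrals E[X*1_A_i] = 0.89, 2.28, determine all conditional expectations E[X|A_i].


For each cell A_i: E[X|A_i] = E[X*1_A_i] / P(A_i)
Step 1: E[X|A_1] = 0.89 / 0.6333 = 1.405337
Step 2: E[X|A_2] = 2.28 / 0.3667 = 6.217617
Verification: E[X] = sum E[X*1_A_i] = 0.89 + 2.28 = 3.17


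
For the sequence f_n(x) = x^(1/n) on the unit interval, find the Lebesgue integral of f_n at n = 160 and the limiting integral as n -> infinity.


At n = 160: f_160(x) = x^(1/160).
Step 1: integral(x^(1/160), 0, 1) = [x^(1/160+1) / (1/160+1)] from 0 to 1
     = 1 / (1/160 + 1) = 1 / ((160+1)/160) = 160/(160+1)
     = 160/161 = 0.993789
Step 2: As n -> infinity, f_n(x) = x^(1/n) -> 1 for x in (0,1], and f_n is increasing in n.
By MCT, lim_n integral(f_n) = integral(lim_n f_n) = integral(1, 0, 1) = 1.
Step 3: Verify convergence: 160/161 = 0.993789 -> 1


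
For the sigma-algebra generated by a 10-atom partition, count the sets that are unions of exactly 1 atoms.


Each element of F is a union of some subset of the 10 atoms.
Elements that are unions of exactly 1 atoms correspond to 1-element subsets of the 10 atoms.
Count = C(10, 1) = 10! / (1! * 9!) = 10.


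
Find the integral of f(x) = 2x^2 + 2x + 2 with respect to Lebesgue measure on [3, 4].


The Lebesgue integral of a Riemann-integrable function agrees with the Riemann integral.
Antiderivative F(x) = (2/3)x^3 + (2/2)x^2 + 2x
F(4) = (2/3)*4^3 + (2/2)*4^2 + 2*4
     = (2/3)*64 + (2/2)*16 + 2*4
     = 42.666667 + 16 + 8
     = 66.666667
F(3) = 33
Integral = F(4) - F(3) = 66.666667 - 33 = 33.666667


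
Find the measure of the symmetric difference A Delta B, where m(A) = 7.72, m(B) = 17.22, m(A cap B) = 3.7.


m(A Delta B) = m(A) + m(B) - 2*m(A n B)
= 7.72 + 17.22 - 2*3.7
= 7.72 + 17.22 - 7.4
= 17.54


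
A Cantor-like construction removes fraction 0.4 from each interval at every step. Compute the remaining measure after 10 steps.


Step 1: At each step, fraction remaining = 1 - 0.4 = 0.6
Step 2: After 10 steps, measure = (0.6)^10
Result = 0.006047


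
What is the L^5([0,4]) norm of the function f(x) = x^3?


Step 1: ||f||_5 = (integral_0^4 |x^3|^5 dx)^(1/5)
     = (integral_0^4 x^15 dx)^(1/5)
Step 2: integral_0^4 x^15 dx = [x^16/(16)] from 0 to 4 = 4^16/16
     = 4294967296/16 = 2.684355e+08
Step 3: ||f||_5 = (2.684355e+08)^(1/5) = 48.50293


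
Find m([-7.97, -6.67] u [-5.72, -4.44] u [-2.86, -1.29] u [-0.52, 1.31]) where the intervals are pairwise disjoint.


For pairwise disjoint intervals, m(union) = sum of lengths.
= (-6.67 - -7.97) + (-4.44 - -5.72) + (-1.29 - -2.86) + (1.31 - -0.52)
= 1.3 + 1.28 + 1.57 + 1.83
= 5.98


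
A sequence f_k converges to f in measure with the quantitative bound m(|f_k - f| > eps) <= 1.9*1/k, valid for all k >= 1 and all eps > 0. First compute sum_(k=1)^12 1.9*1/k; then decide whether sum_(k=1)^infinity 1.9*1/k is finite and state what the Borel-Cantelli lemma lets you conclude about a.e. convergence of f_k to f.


Step 1: List the terms 1.9*1/k for k = 1 to 12:
  k=1: 1.9
  k=2: 0.95
  k=3: 0.633333
  k=4: 0.475
  k=5: 0.38
  k=6: 0.316667
  k=7: 0.271429
  k=8: 0.2375
  k=9: 0.211111
  k=10: 0.19
  k=11: 0.172727
  k=12: 0.158333
Step 2: Partial sum = 1.9 + 0.95 + 0.633333 + 0.475 + 0.38 + 0.316667 + 0.271429 + 0.2375 + 0.211111 + 0.19 + 0.172727 + 0.158333
     = 5.8961
Step 3: The full series sum_(k>=1) 1.9*1/k diverges (harmonic series, p = 1; a nonzero constant multiple of a divergent series diverges).
Step 4: The (first) Borel-Cantelli lemma requires a summable sequence of measures, so it does not apply here;
        from this bound alone no conclusion about a.e. convergence can be drawn (convergence in measure still
        gives an a.e.-convergent subsequence, but not a.e. convergence of the whole sequence).
Conclusion: series diverges; Borel-Cantelli is inconclusive about a.e. convergence of f_k.


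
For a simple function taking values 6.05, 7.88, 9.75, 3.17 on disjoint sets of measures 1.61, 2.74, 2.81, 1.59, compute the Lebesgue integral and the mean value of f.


Step 1: Integral = sum(value_i * measure_i)
= 6.05*1.61 + 7.88*2.74 + 9.75*2.81 + 3.17*1.59
= 9.7405 + 21.5912 + 27.3975 + 5.0403
= 63.7695
Step 2: Total measure of domain = 1.61 + 2.74 + 2.81 + 1.59 = 8.75
Step 3: Average value = 63.7695 / 8.75 = 7.287943


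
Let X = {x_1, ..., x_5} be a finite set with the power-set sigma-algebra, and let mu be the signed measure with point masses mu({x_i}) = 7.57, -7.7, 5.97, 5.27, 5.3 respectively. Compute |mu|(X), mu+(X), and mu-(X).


Step 1: Every measurable set is a union of atoms (the cells / points), so a Hahn decomposition is
  obtained by grouping atoms by sign: P = union of atoms with mu > 0, N = union of the remaining atoms.
  Atoms in P (indices): 1, 3, 4, 5;  atoms in N (indices): 2
  Positive values: 7.57, 5.97, 5.27, 5.3
  Negative values: -7.7
Step 2: mu+(X) = mu(P) = sum of positive atom values = 24.11
Step 3: mu-(X) = -mu(N) = sum of |negative atom values| = 7.7
Step 4: |mu|(X) = mu+(X) + mu-(X) = 24.11 + 7.7 = 31.81


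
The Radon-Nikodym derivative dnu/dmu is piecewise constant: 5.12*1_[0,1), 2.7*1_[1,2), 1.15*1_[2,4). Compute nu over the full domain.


Integrate each piece of the Radon-Nikodym derivative:
Step 1: integral_0^1 5.12 dx = 5.12*(1-0) = 5.12*1 = 5.12
Step 2: integral_1^2 2.7 dx = 2.7*(2-1) = 2.7*1 = 2.7
Step 3: integral_2^4 1.15 dx = 1.15*(4-2) = 1.15*2 = 2.3
Total: 5.12 + 2.7 + 2.3 = 10.12


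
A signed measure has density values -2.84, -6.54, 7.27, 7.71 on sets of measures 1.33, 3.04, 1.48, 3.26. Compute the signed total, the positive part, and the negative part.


Step 1: Compute signed measure on each set:
  Set 1: -2.84 * 1.33 = -3.7772
  Set 2: -6.54 * 3.04 = -19.8816
  Set 3: 7.27 * 1.48 = 10.7596
  Set 4: 7.71 * 3.26 = 25.1346
Step 2: Total signed measure = (-3.7772) + (-19.8816) + (10.7596) + (25.1346)
     = 12.2354
Step 3: Positive part mu+(X) = sum of positive contributions = 35.8942
Step 4: Negative part mu-(X) = |sum of negative contributions| = 23.6588


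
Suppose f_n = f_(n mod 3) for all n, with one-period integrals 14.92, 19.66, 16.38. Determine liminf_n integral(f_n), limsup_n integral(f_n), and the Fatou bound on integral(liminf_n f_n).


The sequence (integral(f_n)) is periodic with period 3, repeating the values 14.92, 19.66, 16.38 indefinitely.
Step 1: For a periodic sequence, every tail (a_m, a_(m+1), ...) contains all 3 period values infinitely often.
Step 2: Hence inf of every tail = min of the period values = min(14.92, 19.66, 16.38) = 14.92.
        liminf_n integral(f_n) = sup over m of (inf of tail from m) = 14.92.
Step 3: Similarly sup of every tail = max of the period values = 19.66.
        limsup_n integral(f_n) = 19.66.
Step 4: Fatou's lemma: integral(liminf_n f_n) <= liminf_n integral(f_n) = 14.92.
        So the integral of the pointwise liminf is at most 14.92.


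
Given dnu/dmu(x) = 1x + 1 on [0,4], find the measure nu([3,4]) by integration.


nu(A) = integral_A (dnu/dmu) dmu = integral_3^4 (1x + 1) dx
Step 1: Antiderivative F(x) = (1/2)x^2 + 1x
Step 2: F(4) = (1/2)*4^2 + 1*4 = 8 + 4 = 12
Step 3: F(3) = (1/2)*3^2 + 1*3 = 4.5 + 3 = 7.5
Step 4: nu([3,4]) = F(4) - F(3) = 12 - 7.5 = 4.5


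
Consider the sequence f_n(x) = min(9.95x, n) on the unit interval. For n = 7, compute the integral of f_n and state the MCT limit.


f(x) = 9.95x on [0,1]; f_n(x) = min(9.95x, n). At n = 7:
Step 1: f(x) reaches 7 at x = 7/9.95 = 0.703518
Step 2: integral(f_7) = integral(9.95x, 0, 0.703518) + integral(7, 0.703518, 1)
       = 9.95*0.703518^2/2 + 7*(1 - 0.703518)
       = 2.462312 + 2.075377
       = 4.537688
Step 3: As n -> infinity, f_n increases to f, so by MCT integral(f_n) -> integral(f) = 9.95/2 = 4.975.
Convergence: integral(f_7) = 4.537688 -> 4.975 as n -> infinity


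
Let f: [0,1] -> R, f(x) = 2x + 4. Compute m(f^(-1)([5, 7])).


f^(-1)([5, 7]) = {x : 5 <= 2x + 4 <= 7}
Solving: (5 - 4)/2 <= x <= (7 - 4)/2
= [0.5, 1.5]
Intersecting with [0,1]: [0.5, 1]
Measure = 1 - 0.5 = 0.5


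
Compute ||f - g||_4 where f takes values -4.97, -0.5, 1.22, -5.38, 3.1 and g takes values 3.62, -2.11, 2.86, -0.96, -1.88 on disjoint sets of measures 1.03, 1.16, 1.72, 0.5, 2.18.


Step 1: Compute differences f_i - g_i:
  -4.97 - 3.62 = -8.59
  -0.5 - -2.11 = 1.61
  1.22 - 2.86 = -1.64
  -5.38 - -0.96 = -4.42
  3.1 - -1.88 = 4.98
Step 2: Compute |diff|^4 * measure for each set:
  |-8.59|^4 * 1.03 = 5444.683702 * 1.03 = 5608.024213
  |1.61|^4 * 1.16 = 6.718982 * 1.16 = 7.79402
  |-1.64|^4 * 1.72 = 7.233948 * 1.72 = 12.442391
  |-4.42|^4 * 0.5 = 381.670925 * 0.5 = 190.835462
  |4.98|^4 * 2.18 = 615.05984 * 2.18 = 1340.830452
Step 3: Sum = 7159.926537
Step 4: ||f-g||_4 = (7159.926537)^(1/4) = 9.198715


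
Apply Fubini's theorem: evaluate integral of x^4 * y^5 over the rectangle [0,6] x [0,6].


By Fubini's theorem, the double integral factors as a product of single integrals:
Step 1: integral_0^6 x^4 dx = [x^5/5] from 0 to 6
     = 6^5/5 = 1555.2
Step 2: integral_0^6 y^5 dy = [y^6/6] from 0 to 6
     = 6^6/6 = 7776
Step 3: Double integral = 1555.2 * 7776 = 1.209324e+07


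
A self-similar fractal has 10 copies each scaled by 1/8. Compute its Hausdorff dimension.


For a self-similar set with N copies scaled by 1/r:
dim_H = log(N)/log(r) = log(10)/log(8)
= 2.302585/2.079442
= 1.107309


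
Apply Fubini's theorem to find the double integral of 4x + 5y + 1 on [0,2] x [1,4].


By Fubini, integrate in x first, then y.
Step 1: Fix y, integrate over x in [0,2]:
  integral(4x + 5y + 1, x=0..2)
  = 4*(2^2 - 0^2)/2 + (5y + 1)*(2 - 0)
  = 8 + (5y + 1)*2
  = 8 + 10y + 2
  = 10 + 10y
Step 2: Integrate over y in [1,4]:
  integral(10 + 10y, y=1..4)
  = 10*3 + 10*(4^2 - 1^2)/2
  = 30 + 75
  = 105


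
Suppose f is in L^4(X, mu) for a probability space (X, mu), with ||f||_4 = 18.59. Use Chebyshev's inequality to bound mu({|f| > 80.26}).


Chebyshev/Markov inequality: mu(|f| > eps) <= (||f||_p / eps)^p
Step 1: ||f||_4 / eps = 18.59 / 80.26 = 0.231622
Step 2: Raise to power p = 4:
  (0.231622)^4 = 0.002878
Step 3: Therefore mu(|f| > 80.26) <= 0.002878


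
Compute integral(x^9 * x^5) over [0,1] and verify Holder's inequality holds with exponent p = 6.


Step 1: Exact integral of f*g = integral(x^14, 0, 1) = 1/15
     = 0.066667
Step 2: Holder bound with p=6, q=1.2:
  ||f||_p = (integral x^54 dx)^(1/6) = (1/55)^(1/6) = 0.51279
  ||g||_q = (integral x^6 dx)^(1/1.2) = (1/7)^(1/1.2) = 0.197584
Step 3: Holder bound = ||f||_p * ||g||_q = 0.51279 * 0.197584 = 0.101319
Verification: 0.066667 <= 0.101319 (Holder holds)


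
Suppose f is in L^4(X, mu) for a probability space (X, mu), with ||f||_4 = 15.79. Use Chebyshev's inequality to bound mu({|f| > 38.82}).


Chebyshev/Markov inequality: mu(|f| > eps) <= (||f||_p / eps)^p
Step 1: ||f||_4 / eps = 15.79 / 38.82 = 0.406749
Step 2: Raise to power p = 4:
  (0.406749)^4 = 0.027372
Step 3: Therefore mu(|f| > 38.82) <= 0.027372


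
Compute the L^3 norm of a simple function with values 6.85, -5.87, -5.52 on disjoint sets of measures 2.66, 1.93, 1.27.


Step 1: Compute |f_i|^3 for each value:
  |6.85|^3 = 321.419125
  |-5.87|^3 = 202.262003
  |-5.52|^3 = 168.196608
Step 2: Multiply by measures and sum:
  321.419125 * 2.66 = 854.974872
  202.262003 * 1.93 = 390.365666
  168.196608 * 1.27 = 213.609692
Sum = 854.974872 + 390.365666 + 213.609692 = 1458.95023
Step 3: Take the p-th root:
||f||_3 = (1458.95023)^(1/3) = 11.341752


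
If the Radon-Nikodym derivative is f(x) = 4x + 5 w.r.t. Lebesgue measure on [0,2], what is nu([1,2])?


nu(A) = integral_A (dnu/dmu) dmu = integral_1^2 (4x + 5) dx
Step 1: Antiderivative F(x) = (4/2)x^2 + 5x
Step 2: F(2) = (4/2)*2^2 + 5*2 = 8 + 10 = 18
Step 3: F(1) = (4/2)*1^2 + 5*1 = 2 + 5 = 7
Step 4: nu([1,2]) = F(2) - F(1) = 18 - 7 = 11


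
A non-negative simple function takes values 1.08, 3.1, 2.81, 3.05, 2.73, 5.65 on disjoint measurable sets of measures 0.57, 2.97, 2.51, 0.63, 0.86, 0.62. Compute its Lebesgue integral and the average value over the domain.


Step 1: Integral = sum(value_i * measure_i)
= 1.08*0.57 + 3.1*2.97 + 2.81*2.51 + 3.05*0.63 + 2.73*0.86 + 5.65*0.62
= 0.6156 + 9.207 + 7.0531 + 1.9215 + 2.3478 + 3.503
= 24.648
Step 2: Total measure of domain = 0.57 + 2.97 + 2.51 + 0.63 + 0.86 + 0.62 = 8.16
Step 3: Average value = 24.648 / 8.16 = 3.020588


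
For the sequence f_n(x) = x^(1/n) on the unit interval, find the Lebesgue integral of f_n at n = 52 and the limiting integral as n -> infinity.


At n = 52: f_52(x) = x^(1/52).
Step 1: integral(x^(1/52), 0, 1) = [x^(1/52+1) / (1/52+1)] from 0 to 1
     = 1 / (1/52 + 1) = 1 / ((52+1)/52) = 52/(52+1)
     = 52/53 = 0.981132
Step 2: As n -> infinity, f_n(x) = x^(1/n) -> 1 for x in (0,1], and f_n is increasing in n.
By MCT, lim_n integral(f_n) = integral(lim_n f_n) = integral(1, 0, 1) = 1.
Step 3: Verify convergence: 52/53 = 0.981132 -> 1


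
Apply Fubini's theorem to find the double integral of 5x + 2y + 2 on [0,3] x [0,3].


By Fubini, integrate in x first, then y.
Step 1: Fix y, integrate over x in [0,3]:
  integral(5x + 2y + 2, x=0..3)
  = 5*(3^2 - 0^2)/2 + (2y + 2)*(3 - 0)
  = 22.5 + (2y + 2)*3
  = 22.5 + 6y + 6
  = 28.5 + 6y
Step 2: Integrate over y in [0,3]:
  integral(28.5 + 6y, y=0..3)
  = 28.5*3 + 6*(3^2 - 0^2)/2
  = 85.5 + 27
  = 112.5


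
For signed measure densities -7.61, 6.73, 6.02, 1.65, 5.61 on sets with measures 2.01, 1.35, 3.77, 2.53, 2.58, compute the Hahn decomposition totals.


Step 1: Compute signed measure on each set:
  Set 1: -7.61 * 2.01 = -15.2961
  Set 2: 6.73 * 1.35 = 9.0855
  Set 3: 6.02 * 3.77 = 22.6954
  Set 4: 1.65 * 2.53 = 4.1745
  Set 5: 5.61 * 2.58 = 14.4738
Step 2: Total signed measure = (-15.2961) + (9.0855) + (22.6954) + (4.1745) + (14.4738)
     = 35.1331
Step 3: Positive part mu+(X) = sum of positive contributions = 50.4292
Step 4: Negative part mu-(X) = |sum of negative contributions| = 15.2961


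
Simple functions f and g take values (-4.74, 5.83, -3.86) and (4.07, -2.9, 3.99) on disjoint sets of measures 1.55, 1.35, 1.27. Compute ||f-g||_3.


Step 1: Compute differences f_i - g_i:
  -4.74 - 4.07 = -8.81
  5.83 - -2.9 = 8.73
  -3.86 - 3.99 = -7.85
Step 2: Compute |diff|^3 * measure for each set:
  |-8.81|^3 * 1.55 = 683.797841 * 1.55 = 1059.886654
  |8.73|^3 * 1.35 = 665.338617 * 1.35 = 898.207133
  |-7.85|^3 * 1.27 = 483.736625 * 1.27 = 614.345514
Step 3: Sum = 2572.4393
Step 4: ||f-g||_3 = (2572.4393)^(1/3) = 13.701929


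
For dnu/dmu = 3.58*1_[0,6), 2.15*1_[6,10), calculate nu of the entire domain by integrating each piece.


Integrate each piece of the Radon-Nikodym derivative:
Step 1: integral_0^6 3.58 dx = 3.58*(6-0) = 3.58*6 = 21.48
Step 2: integral_6^10 2.15 dx = 2.15*(10-6) = 2.15*4 = 8.6
Total: 21.48 + 8.6 = 30.08


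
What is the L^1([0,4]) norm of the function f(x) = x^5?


Step 1: ||f||_1 = (integral_0^4 |x^5|^1 dx)^(1/1)
     = (integral_0^4 x^5 dx)^(1/1)
Step 2: integral_0^4 x^5 dx = [x^6/(6)] from 0 to 4 = 4^6/6
     = 4096/6 = 682.666667
Step 3: ||f||_1 = (682.666667)^(1/1) = 682.666667


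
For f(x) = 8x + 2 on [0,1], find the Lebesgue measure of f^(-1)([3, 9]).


f^(-1)([3, 9]) = {x : 3 <= 8x + 2 <= 9}
Solving: (3 - 2)/8 <= x <= (9 - 2)/8
= [0.125, 0.875]
Intersecting with [0,1]: [0.125, 0.875]
Measure = 0.875 - 0.125 = 0.75


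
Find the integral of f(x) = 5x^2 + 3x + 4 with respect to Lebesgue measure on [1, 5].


The Lebesgue integral of a Riemann-integrable function agrees with the Riemann integral.
Antiderivative F(x) = (5/3)x^3 + (3/2)x^2 + 4x
F(5) = (5/3)*5^3 + (3/2)*5^2 + 4*5
     = (5/3)*125 + (3/2)*25 + 4*5
     = 208.333333 + 37.5 + 20
     = 265.833333
F(1) = 7.166667
Integral = F(5) - F(1) = 265.833333 - 7.166667 = 258.666667
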